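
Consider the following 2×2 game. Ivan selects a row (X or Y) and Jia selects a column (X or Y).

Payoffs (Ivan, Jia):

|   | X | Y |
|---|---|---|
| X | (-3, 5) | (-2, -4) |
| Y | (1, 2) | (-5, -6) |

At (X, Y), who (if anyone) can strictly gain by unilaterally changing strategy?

Jia

Ivan at (X, Y) earns -2; deviating to Y yields -5 — not better.
Jia earns -4; deviating to X yields 5 — a strict improvement.
Only Jia has a strictly profitable deviation.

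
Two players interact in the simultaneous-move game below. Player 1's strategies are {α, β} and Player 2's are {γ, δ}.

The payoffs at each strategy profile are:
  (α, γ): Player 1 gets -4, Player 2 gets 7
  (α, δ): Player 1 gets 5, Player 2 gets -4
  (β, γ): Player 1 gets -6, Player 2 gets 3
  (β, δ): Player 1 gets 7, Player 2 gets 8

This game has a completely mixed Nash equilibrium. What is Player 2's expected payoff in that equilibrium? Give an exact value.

First find p, the probability Player 1 plays α, from Player 2's indifference between γ and δ: 7p + 3(1−p) = −4p + 8(1−p), giving p = 5/16.
Since Player 2 is indifferent in equilibrium, Player 2's expected payoff equals the payoff from either column against (5/16, 11/16). Using γ: 7(5/16) + 3(11/16) = 17/4.

17/4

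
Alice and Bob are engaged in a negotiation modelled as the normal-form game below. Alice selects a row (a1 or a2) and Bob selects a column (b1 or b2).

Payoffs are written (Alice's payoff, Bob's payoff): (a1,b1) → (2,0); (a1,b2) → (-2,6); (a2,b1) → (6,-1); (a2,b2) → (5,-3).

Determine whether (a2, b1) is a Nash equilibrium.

Yes

At (a2, b1), Alice earns 6; switching to a1 would give 2, so Alice has no profitable deviation.
Bob earns -1; switching to b2 would give -3, so Bob has no profitable deviation.
Neither player can gain by a unilateral deviation, so this profile is a Nash equilibrium.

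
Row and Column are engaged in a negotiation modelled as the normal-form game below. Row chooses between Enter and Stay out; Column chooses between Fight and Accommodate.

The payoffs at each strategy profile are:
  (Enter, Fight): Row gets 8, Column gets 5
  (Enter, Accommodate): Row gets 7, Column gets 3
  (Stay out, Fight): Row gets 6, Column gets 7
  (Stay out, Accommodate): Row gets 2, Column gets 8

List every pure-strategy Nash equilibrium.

(Enter, Fight)

(Enter, Fight): Row gets 8 ≥ 6 from Stay out, and Column gets 5 ≥ 3 from Accommodate — Nash equilibrium.
(Enter, Accommodate): Column prefers Fight (5 > 3) — not an equilibrium.
(Stay out, Fight): Row prefers Enter (8 > 6); Column prefers Accommodate (8 > 7) — not an equilibrium.
(Stay out, Accommodate): Row prefers Enter (7 > 2) — not an equilibrium.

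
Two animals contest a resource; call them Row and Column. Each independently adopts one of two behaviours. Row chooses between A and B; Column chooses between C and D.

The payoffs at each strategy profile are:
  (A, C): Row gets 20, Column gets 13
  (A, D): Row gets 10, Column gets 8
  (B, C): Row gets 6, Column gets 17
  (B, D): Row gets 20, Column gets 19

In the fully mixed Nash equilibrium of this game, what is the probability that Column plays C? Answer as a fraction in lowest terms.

5/12

Let q be the probability that Column plays C. In a completely mixed equilibrium, Row must be indifferent between A and B.
Row's expected payoff from A is 20q + 10(1−q); from B it is 6q + 20(1−q).
Setting these equal: 10q + 10 = −14q + 20, so q = 5/12.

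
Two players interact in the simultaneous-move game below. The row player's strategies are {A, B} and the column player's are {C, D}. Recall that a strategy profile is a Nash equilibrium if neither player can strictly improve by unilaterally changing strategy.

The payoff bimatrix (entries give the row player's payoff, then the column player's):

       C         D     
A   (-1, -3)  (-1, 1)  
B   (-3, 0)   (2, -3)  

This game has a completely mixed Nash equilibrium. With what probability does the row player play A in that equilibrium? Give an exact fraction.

Let r be the probability that the row player plays A. In a completely mixed equilibrium, the column player must be indifferent between C and D.
The column player's expected payoff from C is −3r; from D it is r − 3(1−r).
Setting these equal: −3r = 4r − 3, so r = 3/7.

3/7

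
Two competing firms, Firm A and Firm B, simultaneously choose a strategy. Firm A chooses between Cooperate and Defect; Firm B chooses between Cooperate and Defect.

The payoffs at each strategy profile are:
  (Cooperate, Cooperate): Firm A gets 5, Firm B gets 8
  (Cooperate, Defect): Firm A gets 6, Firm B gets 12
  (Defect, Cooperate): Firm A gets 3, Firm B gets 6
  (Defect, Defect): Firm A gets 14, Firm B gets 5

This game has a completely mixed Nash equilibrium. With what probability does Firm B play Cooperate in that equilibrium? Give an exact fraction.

4/5

Let c be the probability that Firm B plays Cooperate. In a completely mixed equilibrium, Firm A must be indifferent between Cooperate and Defect.
Firm A's expected payoff from Cooperate is 5c + 6(1−c); from Defect it is 3c + 14(1−c).
Setting these equal: −c + 6 = −11c + 14, so c = 4/5.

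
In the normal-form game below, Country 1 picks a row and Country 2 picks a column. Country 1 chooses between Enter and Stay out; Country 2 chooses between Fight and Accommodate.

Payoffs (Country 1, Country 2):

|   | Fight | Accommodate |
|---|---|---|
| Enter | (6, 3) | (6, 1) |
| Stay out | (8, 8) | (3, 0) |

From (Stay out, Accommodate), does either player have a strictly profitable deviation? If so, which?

Country 1 at (Stay out, Accommodate) earns 3; deviating to Enter yields 6 — a strict improvement.
Country 2 earns 0; deviating to Fight yields 8 — a strict improvement.
Both Country 1 and Country 2 have strictly profitable deviations.

Both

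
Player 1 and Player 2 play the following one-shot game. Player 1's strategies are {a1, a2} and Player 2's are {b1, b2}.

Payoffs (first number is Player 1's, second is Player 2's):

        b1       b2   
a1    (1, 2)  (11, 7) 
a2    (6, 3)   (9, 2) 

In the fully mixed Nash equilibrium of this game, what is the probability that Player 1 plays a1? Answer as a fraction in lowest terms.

Let p be the probability that Player 1 plays a1. In a completely mixed equilibrium, Player 2 must be indifferent between b1 and b2.
Player 2's expected payoff from b1 is 2p + 3(1−p); from b2 it is 7p + 2(1−p).
Setting these equal: −p + 3 = 5p + 2, so p = 1/6.

1/6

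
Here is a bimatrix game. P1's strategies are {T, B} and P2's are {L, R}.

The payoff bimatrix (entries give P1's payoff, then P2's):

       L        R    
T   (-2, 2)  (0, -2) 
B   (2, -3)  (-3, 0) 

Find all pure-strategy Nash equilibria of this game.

none

(T, L): P1 prefers B (2 > -2) — not an equilibrium.
(T, R): P2 prefers L (2 > -2) — not an equilibrium.
(B, L): P2 prefers R (0 > -3) — not an equilibrium.
(B, R): P1 prefers T (0 > -3) — not an equilibrium.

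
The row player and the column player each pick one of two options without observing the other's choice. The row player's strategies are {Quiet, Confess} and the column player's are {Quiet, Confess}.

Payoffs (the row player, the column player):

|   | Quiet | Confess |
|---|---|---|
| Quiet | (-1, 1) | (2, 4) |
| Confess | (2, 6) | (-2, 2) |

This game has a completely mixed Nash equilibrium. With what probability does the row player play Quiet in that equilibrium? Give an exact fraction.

Let r be the probability that the row player plays Quiet. In a completely mixed equilibrium, the column player must be indifferent between Quiet and Confess.
The column player's expected payoff from Quiet is r + 6(1−r); from Confess it is 4r + 2(1−r).
Setting these equal: −5r + 6 = 2r + 2, so r = 4/7.

4/7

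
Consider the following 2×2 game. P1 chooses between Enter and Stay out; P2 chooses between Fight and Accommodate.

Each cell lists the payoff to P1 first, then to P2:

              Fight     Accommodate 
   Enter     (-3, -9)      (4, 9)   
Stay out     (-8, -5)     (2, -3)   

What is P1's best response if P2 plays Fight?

Against Fight, P1 earns -3 from Enter and -8 from Stay out.
So Enter is the best response.

Enter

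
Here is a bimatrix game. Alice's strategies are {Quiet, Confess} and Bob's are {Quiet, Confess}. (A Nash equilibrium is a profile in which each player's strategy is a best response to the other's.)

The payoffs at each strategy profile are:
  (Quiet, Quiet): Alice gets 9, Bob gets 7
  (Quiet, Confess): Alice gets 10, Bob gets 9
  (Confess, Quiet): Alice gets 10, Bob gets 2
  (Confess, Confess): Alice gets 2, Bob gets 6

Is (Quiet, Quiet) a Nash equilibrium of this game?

No

At (Quiet, Quiet), Alice earns 9; switching to Confess would give 10, so Alice would deviate.
Bob earns 7; switching to Confess would give 9, so Bob would deviate.
Since at least one player can profitably deviate, this is not a Nash equilibrium.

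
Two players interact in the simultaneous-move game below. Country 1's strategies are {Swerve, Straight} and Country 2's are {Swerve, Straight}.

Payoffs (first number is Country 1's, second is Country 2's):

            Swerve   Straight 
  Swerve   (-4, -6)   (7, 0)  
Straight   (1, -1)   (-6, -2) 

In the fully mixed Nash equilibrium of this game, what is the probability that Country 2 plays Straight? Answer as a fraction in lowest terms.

Let c be the probability that Country 2 plays Swerve. In a completely mixed equilibrium, Country 1 must be indifferent between Swerve and Straight.
Country 1's expected payoff from Swerve is −4c + 7(1−c); from Straight it is c − 6(1−c).
Setting these equal: −11c + 7 = 7c − 6, so c = 13/18.
Therefore Country 2 plays Straight with probability 1 − 13/18 = 5/18.

5/18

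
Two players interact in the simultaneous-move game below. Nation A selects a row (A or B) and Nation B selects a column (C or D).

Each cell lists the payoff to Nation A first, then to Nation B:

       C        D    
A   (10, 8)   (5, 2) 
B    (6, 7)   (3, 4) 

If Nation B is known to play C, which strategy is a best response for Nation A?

A

Against C, Nation A earns 10 from A and 6 from B.
So A is the best response.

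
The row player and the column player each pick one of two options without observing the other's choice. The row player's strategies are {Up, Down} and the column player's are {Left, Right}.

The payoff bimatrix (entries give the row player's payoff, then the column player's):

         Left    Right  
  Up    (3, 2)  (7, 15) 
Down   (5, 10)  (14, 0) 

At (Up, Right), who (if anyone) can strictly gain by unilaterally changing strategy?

The row player

The row player at (Up, Right) earns 7; deviating to Down yields 14 — a strict improvement.
The column player earns 15; deviating to Left yields 2 — not better.
Only the row player has a strictly profitable deviation.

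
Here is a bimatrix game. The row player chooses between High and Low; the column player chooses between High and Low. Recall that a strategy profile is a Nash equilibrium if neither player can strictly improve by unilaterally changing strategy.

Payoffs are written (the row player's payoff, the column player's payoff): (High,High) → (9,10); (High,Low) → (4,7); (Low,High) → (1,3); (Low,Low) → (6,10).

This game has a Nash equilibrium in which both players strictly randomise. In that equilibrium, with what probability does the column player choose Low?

4/5

Let q be the probability that the column player plays High. In a completely mixed equilibrium, the row player must be indifferent between High and Low.
The row player's expected payoff from High is 9q + 4(1−q); from Low it is q + 6(1−q).
Setting these equal: 5q + 4 = −5q + 6, so q = 1/5.
Therefore the column player plays Low with probability 1 − 1/5 = 4/5.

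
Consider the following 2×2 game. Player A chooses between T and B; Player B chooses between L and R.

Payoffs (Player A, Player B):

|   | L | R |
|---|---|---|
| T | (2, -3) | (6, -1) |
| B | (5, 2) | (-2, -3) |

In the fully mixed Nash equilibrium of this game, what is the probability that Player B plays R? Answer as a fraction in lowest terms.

Let q be the probability that Player B plays L. In a completely mixed equilibrium, Player A must be indifferent between T and B.
Player A's expected payoff from T is 2q + 6(1−q); from B it is 5q − 2(1−q).
Setting these equal: −4q + 6 = 7q − 2, so q = 8/11.
Therefore Player B plays R with probability 1 − 8/11 = 3/11.

3/11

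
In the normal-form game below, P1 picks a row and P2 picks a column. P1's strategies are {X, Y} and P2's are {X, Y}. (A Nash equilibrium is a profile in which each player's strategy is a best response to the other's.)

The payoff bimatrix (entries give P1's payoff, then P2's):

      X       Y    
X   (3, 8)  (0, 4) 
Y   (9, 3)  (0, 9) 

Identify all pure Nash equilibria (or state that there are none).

(X, X): P1 prefers Y (9 > 3) — not an equilibrium.
(X, Y): P2 prefers X (8 > 4) — not an equilibrium.
(Y, X): P2 prefers Y (9 > 3) — not an equilibrium.
(Y, Y): P1 gets 0 ≥ 0 from X, and P2 gets 9 ≥ 3 from X — Nash equilibrium.

(Y, Y)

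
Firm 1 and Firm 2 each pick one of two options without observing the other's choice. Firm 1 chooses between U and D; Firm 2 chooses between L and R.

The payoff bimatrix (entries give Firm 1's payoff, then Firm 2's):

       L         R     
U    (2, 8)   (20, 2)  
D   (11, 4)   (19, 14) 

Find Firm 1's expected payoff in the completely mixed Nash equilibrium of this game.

First find q, the probability Firm 2 plays L, from Firm 1's indifference between U and D: 2q + 20(1−q) = 11q + 19(1−q), giving q = 1/10.
Since Firm 1 is indifferent in equilibrium, Firm 1's expected payoff equals the payoff from either row against (1/10, 9/10). Using U: 2(1/10) + 20(9/10) = 91/5.

91/5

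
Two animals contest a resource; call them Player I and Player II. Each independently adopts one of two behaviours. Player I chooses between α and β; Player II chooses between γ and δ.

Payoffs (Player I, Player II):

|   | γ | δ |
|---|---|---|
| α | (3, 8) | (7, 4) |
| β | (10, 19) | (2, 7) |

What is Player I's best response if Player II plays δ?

α

Against δ, Player I earns 7 from α and 2 from β.
So α is the best response.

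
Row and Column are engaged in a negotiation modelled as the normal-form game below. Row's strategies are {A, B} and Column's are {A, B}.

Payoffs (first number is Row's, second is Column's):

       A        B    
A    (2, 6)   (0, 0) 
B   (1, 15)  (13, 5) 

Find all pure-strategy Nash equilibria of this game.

(A, A)

(A, A): Row gets 2 ≥ 1 from B, and Column gets 6 ≥ 0 from B — Nash equilibrium.
(A, B): Row prefers B (13 > 0); Column prefers A (6 > 0) — not an equilibrium.
(B, A): Row prefers A (2 > 1) — not an equilibrium.
(B, B): Column prefers A (15 > 5) — not an equilibrium.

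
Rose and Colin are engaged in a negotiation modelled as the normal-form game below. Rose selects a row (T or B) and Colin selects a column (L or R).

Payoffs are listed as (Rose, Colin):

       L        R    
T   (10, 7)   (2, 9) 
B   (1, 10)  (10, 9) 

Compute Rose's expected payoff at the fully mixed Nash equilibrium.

98/17

First find y, the probability Colin plays L, from Rose's indifference between T and B: 10y + 2(1−y) = y + 10(1−y), giving y = 8/17.
Since Rose is indifferent in equilibrium, Rose's expected payoff equals the payoff from either row against (8/17, 9/17). Using T: 10(8/17) + 2(9/17) = 98/17.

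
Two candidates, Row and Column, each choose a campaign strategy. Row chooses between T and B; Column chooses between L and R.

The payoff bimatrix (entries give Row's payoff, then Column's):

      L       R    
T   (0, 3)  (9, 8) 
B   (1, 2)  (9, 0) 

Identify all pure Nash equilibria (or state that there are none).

(T, L): Row prefers B (1 > 0); Column prefers R (8 > 3) — not an equilibrium.
(T, R): Row gets 9 ≥ 9 from B, and Column gets 8 ≥ 3 from L — Nash equilibrium.
(B, L): Row gets 1 ≥ 0 from T, and Column gets 2 ≥ 0 from R — Nash equilibrium.
(B, R): Column prefers L (2 > 0) — not an equilibrium.

(T, R) and (B, L)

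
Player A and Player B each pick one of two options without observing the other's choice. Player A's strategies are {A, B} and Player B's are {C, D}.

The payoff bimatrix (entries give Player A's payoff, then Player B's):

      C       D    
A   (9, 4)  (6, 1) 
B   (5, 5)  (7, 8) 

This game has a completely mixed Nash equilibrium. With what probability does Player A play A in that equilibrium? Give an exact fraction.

1/2

Let p be the probability that Player A plays A. In a completely mixed equilibrium, Player B must be indifferent between C and D.
Player B's expected payoff from C is 4p + 5(1−p); from D it is p + 8(1−p).
Setting these equal: −p + 5 = −7p + 8, so p = 1/2.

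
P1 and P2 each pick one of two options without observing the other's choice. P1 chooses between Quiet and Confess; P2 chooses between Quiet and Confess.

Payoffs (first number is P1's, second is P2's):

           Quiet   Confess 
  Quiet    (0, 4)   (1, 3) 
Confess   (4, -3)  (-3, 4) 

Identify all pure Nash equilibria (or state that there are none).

(Quiet, Quiet): P1 prefers Confess (4 > 0) — not an equilibrium.
(Quiet, Confess): P2 prefers Quiet (4 > 3) — not an equilibrium.
(Confess, Quiet): P2 prefers Confess (4 > -3) — not an equilibrium.
(Confess, Confess): P1 prefers Quiet (1 > -3) — not an equilibrium.

none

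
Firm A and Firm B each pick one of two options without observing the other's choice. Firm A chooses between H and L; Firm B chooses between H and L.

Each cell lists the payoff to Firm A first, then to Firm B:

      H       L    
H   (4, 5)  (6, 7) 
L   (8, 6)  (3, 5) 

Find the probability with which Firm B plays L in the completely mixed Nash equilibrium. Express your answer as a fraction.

Let q be the probability that Firm B plays H. In a completely mixed equilibrium, Firm A must be indifferent between H and L.
Firm A's expected payoff from H is 4q + 6(1−q); from L it is 8q + 3(1−q).
Setting these equal: −2q + 6 = 5q + 3, so q = 3/7.
Therefore Firm B plays L with probability 1 − 3/7 = 4/7.

4/7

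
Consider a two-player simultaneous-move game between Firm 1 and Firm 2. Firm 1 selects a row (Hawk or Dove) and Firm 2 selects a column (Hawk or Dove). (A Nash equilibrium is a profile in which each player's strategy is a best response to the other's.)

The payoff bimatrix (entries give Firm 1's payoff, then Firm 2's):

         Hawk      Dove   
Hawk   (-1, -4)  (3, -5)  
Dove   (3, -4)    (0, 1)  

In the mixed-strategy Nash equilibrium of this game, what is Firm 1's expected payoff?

9/7

First find y, the probability Firm 2 plays Hawk, from Firm 1's indifference between Hawk and Dove: −y + 3(1−y) = 3y, giving y = 3/7.
Since Firm 1 is indifferent in equilibrium, Firm 1's expected payoff equals the payoff from either row against (3/7, 4/7). Using Hawk: −(3/7) + 3(4/7) = 9/7.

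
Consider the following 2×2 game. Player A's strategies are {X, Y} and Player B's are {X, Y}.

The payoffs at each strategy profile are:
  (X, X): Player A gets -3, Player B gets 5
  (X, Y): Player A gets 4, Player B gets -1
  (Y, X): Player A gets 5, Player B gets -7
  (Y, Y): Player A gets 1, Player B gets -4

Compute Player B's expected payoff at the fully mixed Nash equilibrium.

-3

First find p, the probability Player A plays X, from Player B's indifference between X and Y: 5p − 7(1−p) = −p − 4(1−p), giving p = 1/3.
Since Player B is indifferent in equilibrium, Player B's expected payoff equals the payoff from either column against (1/3, 2/3). Using X: 5(1/3) − 7(2/3) = -3.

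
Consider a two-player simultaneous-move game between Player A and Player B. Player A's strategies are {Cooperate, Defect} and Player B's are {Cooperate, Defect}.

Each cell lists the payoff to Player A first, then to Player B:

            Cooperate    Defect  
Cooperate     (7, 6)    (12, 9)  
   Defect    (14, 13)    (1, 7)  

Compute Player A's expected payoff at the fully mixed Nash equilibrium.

161/18

First find q, the probability Player B plays Cooperate, from Player A's indifference between Cooperate and Defect: 7q + 12(1−q) = 14q + (1−q), giving q = 11/18.
Since Player A is indifferent in equilibrium, Player A's expected payoff equals the payoff from either row against (11/18, 7/18). Using Cooperate: 7(11/18) + 12(7/18) = 161/18.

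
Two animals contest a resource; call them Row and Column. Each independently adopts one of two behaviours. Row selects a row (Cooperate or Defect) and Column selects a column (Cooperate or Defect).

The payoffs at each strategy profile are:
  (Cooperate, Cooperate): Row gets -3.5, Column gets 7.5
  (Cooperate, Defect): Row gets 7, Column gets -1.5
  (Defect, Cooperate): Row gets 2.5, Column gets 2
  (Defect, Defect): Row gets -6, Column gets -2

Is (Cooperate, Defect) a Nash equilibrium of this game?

No

At (Cooperate, Defect), Row earns 7; switching to Defect would give -6, so Row has no profitable deviation.
Column earns -1.5; switching to Cooperate would give 7.5, so Column would deviate.
Since at least one player can profitably deviate, this is not a Nash equilibrium.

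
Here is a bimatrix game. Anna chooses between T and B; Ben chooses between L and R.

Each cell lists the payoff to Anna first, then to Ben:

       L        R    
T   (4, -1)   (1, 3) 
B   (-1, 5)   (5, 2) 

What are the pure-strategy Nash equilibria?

(T, L): Ben prefers R (3 > -1) — not an equilibrium.
(T, R): Anna prefers B (5 > 1) — not an equilibrium.
(B, L): Anna prefers T (4 > -1) — not an equilibrium.
(B, R): Ben prefers L (5 > 2) — not an equilibrium.

none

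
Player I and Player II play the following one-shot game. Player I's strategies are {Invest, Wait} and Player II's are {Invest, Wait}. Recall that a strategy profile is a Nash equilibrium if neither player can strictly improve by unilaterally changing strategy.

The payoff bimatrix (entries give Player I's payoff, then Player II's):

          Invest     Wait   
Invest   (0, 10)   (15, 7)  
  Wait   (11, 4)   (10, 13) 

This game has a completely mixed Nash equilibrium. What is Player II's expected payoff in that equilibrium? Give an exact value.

17/2

First find x, the probability Player I plays Invest, from Player II's indifference between Invest and Wait: 10x + 4(1−x) = 7x + 13(1−x), giving x = 3/4.
Since Player II is indifferent in equilibrium, Player II's expected payoff equals the payoff from either column against (3/4, 1/4). Using Invest: 10(3/4) + 4(1/4) = 17/2.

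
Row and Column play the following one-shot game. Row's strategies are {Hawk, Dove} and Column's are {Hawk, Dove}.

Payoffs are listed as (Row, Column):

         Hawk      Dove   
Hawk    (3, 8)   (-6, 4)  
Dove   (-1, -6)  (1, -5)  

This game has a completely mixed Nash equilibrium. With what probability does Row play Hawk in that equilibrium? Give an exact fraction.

1/5

Let r be the probability that Row plays Hawk. In a completely mixed equilibrium, Column must be indifferent between Hawk and Dove.
Column's expected payoff from Hawk is 8r − 6(1−r); from Dove it is 4r − 5(1−r).
Setting these equal: 14r − 6 = 9r − 5, so r = 1/5.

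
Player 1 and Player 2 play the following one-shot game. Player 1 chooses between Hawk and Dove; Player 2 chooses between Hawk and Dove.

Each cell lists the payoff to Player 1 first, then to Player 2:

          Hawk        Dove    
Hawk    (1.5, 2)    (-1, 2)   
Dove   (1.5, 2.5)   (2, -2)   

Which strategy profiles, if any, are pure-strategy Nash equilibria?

(Hawk, Hawk): Player 1 gets 1.5 ≥ 1.5 from Dove, and Player 2 gets 2 ≥ 2 from Dove — Nash equilibrium.
(Hawk, Dove): Player 1 prefers Dove (2 > -1) — not an equilibrium.
(Dove, Hawk): Player 1 gets 1.5 ≥ 1.5 from Hawk, and Player 2 gets 2.5 ≥ -2 from Dove — Nash equilibrium.
(Dove, Dove): Player 2 prefers Hawk (2.5 > -2) — not an equilibrium.

(Hawk, Hawk) and (Dove, Hawk)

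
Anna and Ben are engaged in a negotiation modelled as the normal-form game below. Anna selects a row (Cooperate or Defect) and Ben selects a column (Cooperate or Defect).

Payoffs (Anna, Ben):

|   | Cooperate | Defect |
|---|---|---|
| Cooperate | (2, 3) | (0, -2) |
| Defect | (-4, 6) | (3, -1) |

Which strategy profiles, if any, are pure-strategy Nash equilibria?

(Cooperate, Cooperate): Anna gets 2 ≥ -4 from Defect, and Ben gets 3 ≥ -2 from Defect — Nash equilibrium.
(Cooperate, Defect): Anna prefers Defect (3 > 0); Ben prefers Cooperate (3 > -2) — not an equilibrium.
(Defect, Cooperate): Anna prefers Cooperate (2 > -4) — not an equilibrium.
(Defect, Defect): Ben prefers Cooperate (6 > -1) — not an equilibrium.

(Cooperate, Cooperate)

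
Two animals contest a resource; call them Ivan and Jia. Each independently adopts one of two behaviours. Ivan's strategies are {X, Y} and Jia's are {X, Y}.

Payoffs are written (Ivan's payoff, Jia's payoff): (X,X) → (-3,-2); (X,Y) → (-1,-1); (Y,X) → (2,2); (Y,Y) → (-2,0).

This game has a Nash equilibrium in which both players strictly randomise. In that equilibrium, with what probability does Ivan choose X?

Let x be the probability that Ivan plays X. In a completely mixed equilibrium, Jia must be indifferent between X and Y.
Jia's expected payoff from X is −2x + 2(1−x); from Y it is −x.
Setting these equal: −4x + 2 = −x, so x = 2/3.

2/3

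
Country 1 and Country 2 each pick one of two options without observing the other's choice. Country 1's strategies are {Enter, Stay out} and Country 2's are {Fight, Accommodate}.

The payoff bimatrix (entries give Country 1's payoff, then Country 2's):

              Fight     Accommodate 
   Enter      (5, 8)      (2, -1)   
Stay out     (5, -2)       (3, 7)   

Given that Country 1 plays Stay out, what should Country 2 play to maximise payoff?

Accommodate

Against Stay out, Country 2 earns -2 from Fight and 7 from Accommodate.
So Accommodate is the best response.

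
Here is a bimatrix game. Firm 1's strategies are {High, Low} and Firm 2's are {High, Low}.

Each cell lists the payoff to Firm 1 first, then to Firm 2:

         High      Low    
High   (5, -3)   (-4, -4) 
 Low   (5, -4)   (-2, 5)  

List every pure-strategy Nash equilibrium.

(High, High) and (Low, Low)

(High, High): Firm 1 gets 5 ≥ 5 from Low, and Firm 2 gets -3 ≥ -4 from Low — Nash equilibrium.
(High, Low): Firm 1 prefers Low (-2 > -4); Firm 2 prefers High (-3 > -4) — not an equilibrium.
(Low, High): Firm 2 prefers Low (5 > -4) — not an equilibrium.
(Low, Low): Firm 1 gets -2 ≥ -4 from High, and Firm 2 gets 5 ≥ -4 from High — Nash equilibrium.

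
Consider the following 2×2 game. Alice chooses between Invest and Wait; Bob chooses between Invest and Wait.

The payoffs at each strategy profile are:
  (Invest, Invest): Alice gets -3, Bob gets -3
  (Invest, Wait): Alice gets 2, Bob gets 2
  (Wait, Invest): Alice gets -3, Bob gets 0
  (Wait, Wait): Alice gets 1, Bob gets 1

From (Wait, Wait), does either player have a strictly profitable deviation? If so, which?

Alice

Alice at (Wait, Wait) earns 1; deviating to Invest yields 2 — a strict improvement.
Bob earns 1; deviating to Invest yields 0 — not better.
Only Alice has a strictly profitable deviation.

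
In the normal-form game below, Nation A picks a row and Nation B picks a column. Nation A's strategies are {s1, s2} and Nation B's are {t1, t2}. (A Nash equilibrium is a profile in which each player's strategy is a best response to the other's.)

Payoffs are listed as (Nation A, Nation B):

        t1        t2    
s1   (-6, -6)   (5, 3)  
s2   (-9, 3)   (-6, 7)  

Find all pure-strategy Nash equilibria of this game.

(s1, t1): Nation B prefers t2 (3 > -6) — not an equilibrium.
(s1, t2): Nation A gets 5 ≥ -6 from s2, and Nation B gets 3 ≥ -6 from t1 — Nash equilibrium.
(s2, t1): Nation A prefers s1 (-6 > -9); Nation B prefers t2 (7 > 3) — not an equilibrium.
(s2, t2): Nation A prefers s1 (5 > -6) — not an equilibrium.

(s1, t2)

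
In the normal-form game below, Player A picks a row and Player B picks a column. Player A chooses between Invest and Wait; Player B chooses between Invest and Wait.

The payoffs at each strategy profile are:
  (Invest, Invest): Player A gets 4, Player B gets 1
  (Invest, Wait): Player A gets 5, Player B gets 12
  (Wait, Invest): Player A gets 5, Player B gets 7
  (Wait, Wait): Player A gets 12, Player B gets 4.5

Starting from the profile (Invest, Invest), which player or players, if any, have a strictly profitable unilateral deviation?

Player A at (Invest, Invest) earns 4; deviating to Wait yields 5 — a strict improvement.
Player B earns 1; deviating to Wait yields 12 — a strict improvement.
Both Player A and Player B have strictly profitable deviations.

Both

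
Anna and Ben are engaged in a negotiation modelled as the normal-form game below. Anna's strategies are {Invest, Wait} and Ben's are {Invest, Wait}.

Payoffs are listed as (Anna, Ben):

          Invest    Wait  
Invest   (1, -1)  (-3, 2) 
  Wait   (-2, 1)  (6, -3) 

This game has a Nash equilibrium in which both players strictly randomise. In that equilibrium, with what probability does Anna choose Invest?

4/7

Let x be the probability that Anna plays Invest. In a completely mixed equilibrium, Ben must be indifferent between Invest and Wait.
Ben's expected payoff from Invest is −x + (1−x); from Wait it is 2x − 3(1−x).
Setting these equal: −2x + 1 = 5x − 3, so x = 4/7.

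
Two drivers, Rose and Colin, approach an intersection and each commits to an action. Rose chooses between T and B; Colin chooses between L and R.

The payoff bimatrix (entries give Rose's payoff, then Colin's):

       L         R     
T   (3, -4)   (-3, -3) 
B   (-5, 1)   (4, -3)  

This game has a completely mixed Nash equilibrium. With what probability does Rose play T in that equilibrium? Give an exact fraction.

4/5

Let r be the probability that Rose plays T. In a completely mixed equilibrium, Colin must be indifferent between L and R.
Colin's expected payoff from L is −4r + (1−r); from R it is −3r − 3(1−r).
Setting these equal: −5r + 1 = -3, so r = 4/5.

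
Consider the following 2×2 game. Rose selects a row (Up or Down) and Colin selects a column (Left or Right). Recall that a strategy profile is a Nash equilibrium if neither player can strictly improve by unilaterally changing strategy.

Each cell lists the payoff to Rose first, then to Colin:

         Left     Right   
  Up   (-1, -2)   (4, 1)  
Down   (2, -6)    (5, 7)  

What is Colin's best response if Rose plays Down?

Right

Against Down, Colin earns -6 from Left and 7 from Right.
So Right is the best response.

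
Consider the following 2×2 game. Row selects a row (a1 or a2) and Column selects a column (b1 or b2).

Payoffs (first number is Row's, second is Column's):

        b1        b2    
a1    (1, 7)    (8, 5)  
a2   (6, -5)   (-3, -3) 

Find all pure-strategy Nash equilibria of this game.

none

(a1, b1): Row prefers a2 (6 > 1) — not an equilibrium.
(a1, b2): Column prefers b1 (7 > 5) — not an equilibrium.
(a2, b1): Column prefers b2 (-3 > -5) — not an equilibrium.
(a2, b2): Row prefers a1 (8 > -3) — not an equilibrium.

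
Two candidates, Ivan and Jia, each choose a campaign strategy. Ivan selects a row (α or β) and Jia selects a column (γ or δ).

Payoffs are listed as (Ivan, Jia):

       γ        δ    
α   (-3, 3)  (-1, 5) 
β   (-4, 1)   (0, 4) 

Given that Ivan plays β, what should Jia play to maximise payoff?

Against β, Jia earns 1 from γ and 4 from δ.
So δ is the best response.

δ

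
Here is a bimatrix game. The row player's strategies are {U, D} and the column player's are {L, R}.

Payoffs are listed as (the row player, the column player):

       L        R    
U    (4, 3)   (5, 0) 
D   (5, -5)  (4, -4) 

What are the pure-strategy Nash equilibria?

none

(U, L): the row player prefers D (5 > 4) — not an equilibrium.
(U, R): the column player prefers L (3 > 0) — not an equilibrium.
(D, L): the column player prefers R (-4 > -5) — not an equilibrium.
(D, R): the row player prefers U (5 > 4) — not an equilibrium.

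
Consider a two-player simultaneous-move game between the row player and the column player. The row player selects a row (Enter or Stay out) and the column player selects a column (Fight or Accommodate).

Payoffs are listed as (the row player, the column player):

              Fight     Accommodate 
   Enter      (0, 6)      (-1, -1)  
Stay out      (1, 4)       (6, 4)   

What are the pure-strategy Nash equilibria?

(Stay out, Fight) and (Stay out, Accommodate)

(Enter, Fight): the row player prefers Stay out (1 > 0) — not an equilibrium.
(Enter, Accommodate): the row player prefers Stay out (6 > -1); the column player prefers Fight (6 > -1) — not an equilibrium.
(Stay out, Fight): the row player gets 1 ≥ 0 from Enter, and the column player gets 4 ≥ 4 from Accommodate — Nash equilibrium.
(Stay out, Accommodate): the row player gets 6 ≥ -1 from Enter, and the column player gets 4 ≥ 4 from Fight — Nash equilibrium.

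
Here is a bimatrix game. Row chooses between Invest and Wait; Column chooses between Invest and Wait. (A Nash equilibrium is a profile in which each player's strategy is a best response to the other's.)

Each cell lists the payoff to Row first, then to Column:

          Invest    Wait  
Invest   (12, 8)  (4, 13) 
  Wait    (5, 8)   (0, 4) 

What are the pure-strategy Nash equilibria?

(Invest, Invest): Column prefers Wait (13 > 8) — not an equilibrium.
(Invest, Wait): Row gets 4 ≥ 0 from Wait, and Column gets 13 ≥ 8 from Invest — Nash equilibrium.
(Wait, Invest): Row prefers Invest (12 > 5) — not an equilibrium.
(Wait, Wait): Row prefers Invest (4 > 0); Column prefers Invest (8 > 4) — not an equilibrium.

(Invest, Wait)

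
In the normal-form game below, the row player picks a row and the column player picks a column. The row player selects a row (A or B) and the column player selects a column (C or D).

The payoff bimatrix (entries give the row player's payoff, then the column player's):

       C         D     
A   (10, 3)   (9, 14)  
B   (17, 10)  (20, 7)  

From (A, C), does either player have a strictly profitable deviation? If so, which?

Both

The row player at (A, C) earns 10; deviating to B yields 17 — a strict improvement.
The column player earns 3; deviating to D yields 14 — a strict improvement.
Both the row player and the column player have strictly profitable deviations.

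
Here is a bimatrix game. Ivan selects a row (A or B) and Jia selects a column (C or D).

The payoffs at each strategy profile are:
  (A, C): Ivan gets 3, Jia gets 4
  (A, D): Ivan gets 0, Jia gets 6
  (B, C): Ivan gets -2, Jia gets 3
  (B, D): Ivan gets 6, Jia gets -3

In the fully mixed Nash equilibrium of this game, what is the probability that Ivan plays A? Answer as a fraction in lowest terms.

3/4

Let p be the probability that Ivan plays A. In a completely mixed equilibrium, Jia must be indifferent between C and D.
Jia's expected payoff from C is 4p + 3(1−p); from D it is 6p − 3(1−p).
Setting these equal: p + 3 = 9p − 3, so p = 3/4.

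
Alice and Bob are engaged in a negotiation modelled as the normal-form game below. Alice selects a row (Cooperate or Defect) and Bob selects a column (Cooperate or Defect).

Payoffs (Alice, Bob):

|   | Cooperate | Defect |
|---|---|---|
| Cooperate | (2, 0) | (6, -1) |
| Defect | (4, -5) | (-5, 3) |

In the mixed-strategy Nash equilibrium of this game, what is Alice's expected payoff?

34/13

First find y, the probability Bob plays Cooperate, from Alice's indifference between Cooperate and Defect: 2y + 6(1−y) = 4y − 5(1−y), giving y = 11/13.
Since Alice is indifferent in equilibrium, Alice's expected payoff equals the payoff from either row against (11/13, 2/13). Using Cooperate: 2(11/13) + 6(2/13) = 34/13.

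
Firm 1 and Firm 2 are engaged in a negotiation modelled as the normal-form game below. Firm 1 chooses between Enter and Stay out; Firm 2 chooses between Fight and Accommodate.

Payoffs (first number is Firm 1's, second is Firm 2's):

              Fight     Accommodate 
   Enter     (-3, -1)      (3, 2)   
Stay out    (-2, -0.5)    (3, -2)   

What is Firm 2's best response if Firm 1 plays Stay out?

Fight

Against Stay out, Firm 2 earns -0.5 from Fight and -2 from Accommodate.
So Fight is the best response.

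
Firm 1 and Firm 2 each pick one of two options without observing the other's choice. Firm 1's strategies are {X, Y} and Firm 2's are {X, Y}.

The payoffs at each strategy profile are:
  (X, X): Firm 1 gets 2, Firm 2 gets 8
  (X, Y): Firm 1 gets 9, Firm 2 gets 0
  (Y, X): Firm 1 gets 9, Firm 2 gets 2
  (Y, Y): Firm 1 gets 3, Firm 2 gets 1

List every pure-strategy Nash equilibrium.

(X, X): Firm 1 prefers Y (9 > 2) — not an equilibrium.
(X, Y): Firm 2 prefers X (8 > 0) — not an equilibrium.
(Y, X): Firm 1 gets 9 ≥ 2 from X, and Firm 2 gets 2 ≥ 1 from Y — Nash equilibrium.
(Y, Y): Firm 1 prefers X (9 > 3); Firm 2 prefers X (2 > 1) — not an equilibrium.

(Y, X)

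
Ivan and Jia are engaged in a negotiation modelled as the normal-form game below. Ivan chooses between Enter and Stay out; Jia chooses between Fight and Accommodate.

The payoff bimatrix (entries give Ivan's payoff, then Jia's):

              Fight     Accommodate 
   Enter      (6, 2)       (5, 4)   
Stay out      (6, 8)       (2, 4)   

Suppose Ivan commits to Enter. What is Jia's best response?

Against Enter, Jia earns 2 from Fight and 4 from Accommodate.
So Accommodate is the best response.

Accommodate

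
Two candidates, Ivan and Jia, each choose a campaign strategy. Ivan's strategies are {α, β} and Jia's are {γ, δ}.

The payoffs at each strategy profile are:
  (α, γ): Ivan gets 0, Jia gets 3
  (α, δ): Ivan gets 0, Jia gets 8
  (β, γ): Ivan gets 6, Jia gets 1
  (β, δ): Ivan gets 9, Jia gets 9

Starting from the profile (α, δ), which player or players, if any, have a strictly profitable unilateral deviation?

Ivan at (α, δ) earns 0; deviating to β yields 9 — a strict improvement.
Jia earns 8; deviating to γ yields 3 — not better.
Only Ivan has a strictly profitable deviation.

Ivan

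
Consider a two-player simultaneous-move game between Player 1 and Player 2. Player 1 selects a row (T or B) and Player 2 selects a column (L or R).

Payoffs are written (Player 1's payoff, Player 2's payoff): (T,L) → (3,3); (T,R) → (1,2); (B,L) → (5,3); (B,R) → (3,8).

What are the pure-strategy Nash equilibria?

(B, R)

(T, L): Player 1 prefers B (5 > 3) — not an equilibrium.
(T, R): Player 1 prefers B (3 > 1); Player 2 prefers L (3 > 2) — not an equilibrium.
(B, L): Player 2 prefers R (8 > 3) — not an equilibrium.
(B, R): Player 1 gets 3 ≥ 1 from T, and Player 2 gets 8 ≥ 3 from L — Nash equilibrium.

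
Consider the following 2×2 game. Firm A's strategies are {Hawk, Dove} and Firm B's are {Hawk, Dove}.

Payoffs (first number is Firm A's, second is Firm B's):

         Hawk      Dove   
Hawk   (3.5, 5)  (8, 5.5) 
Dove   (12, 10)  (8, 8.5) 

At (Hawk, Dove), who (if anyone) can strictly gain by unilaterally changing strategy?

Firm A at (Hawk, Dove) earns 8; deviating to Dove yields 8 — not better.
Firm B earns 5.5; deviating to Hawk yields 5 — not better.
Neither player can strictly improve; the profile is a Nash equilibrium.

Neither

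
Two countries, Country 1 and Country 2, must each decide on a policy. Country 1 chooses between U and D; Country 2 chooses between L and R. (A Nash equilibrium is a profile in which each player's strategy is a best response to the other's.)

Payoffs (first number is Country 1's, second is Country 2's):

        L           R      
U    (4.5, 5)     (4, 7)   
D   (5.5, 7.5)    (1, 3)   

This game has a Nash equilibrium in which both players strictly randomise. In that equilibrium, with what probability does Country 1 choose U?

9/13

Let x be the probability that Country 1 plays U. In a completely mixed equilibrium, Country 2 must be indifferent between L and R.
Country 2's expected payoff from L is 5x + 7.5(1−x); from R it is 7x + 3(1−x).
Setting these equal: −2.5x + 7.5 = 4x + 3, so x = 9/13.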